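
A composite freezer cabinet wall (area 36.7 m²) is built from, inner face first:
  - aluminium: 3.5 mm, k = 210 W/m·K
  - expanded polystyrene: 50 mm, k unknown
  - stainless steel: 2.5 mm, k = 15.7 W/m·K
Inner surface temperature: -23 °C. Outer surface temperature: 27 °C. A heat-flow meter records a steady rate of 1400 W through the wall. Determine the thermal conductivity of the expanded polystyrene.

k ≈ 0.0382 W/(m·K)

Model the wall as resistances in series:
R_aluminium = L/(kA) = 0.0035/(210×36.7) = 4.541×10^-7 K/W
R_stainless steel = L/(kA) = 0.0025/(15.7×36.7) = 4.339×10^-6 K/W
Sum of known resistances R_other = 4.793×10^-6 K/W
Total R = ΔT/Q = 50/1400 = 0.03571 K/W
R_expanded polystyrene = R_total − R_other = 0.03571 K/W
k = L/(R·A) = 0.05/(0.03571×36.7)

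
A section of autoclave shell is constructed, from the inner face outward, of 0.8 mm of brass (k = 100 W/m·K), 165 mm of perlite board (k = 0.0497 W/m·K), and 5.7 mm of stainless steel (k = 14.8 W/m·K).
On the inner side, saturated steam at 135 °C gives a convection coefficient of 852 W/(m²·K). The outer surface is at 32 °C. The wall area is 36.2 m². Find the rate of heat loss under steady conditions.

Thermal resistances in series:
R_inner film = 1/(h_i·A) = 1/(852×36.2) = 3.242×10^-5 K/W
R_brass = L/(kA) = 0.0008/(100×36.2) = 2.21×10^-7 K/W
R_perlite board = L/(kA) = 0.165/(0.0497×36.2) = 0.09171 K/W
R_stainless steel = L/(kA) = 0.0057/(14.8×36.2) = 1.064×10^-5 K/W
R_total = 0.09175 K/W
Q = ΔT / R_total = 103 / 0.09175

Q ≈ 1120 W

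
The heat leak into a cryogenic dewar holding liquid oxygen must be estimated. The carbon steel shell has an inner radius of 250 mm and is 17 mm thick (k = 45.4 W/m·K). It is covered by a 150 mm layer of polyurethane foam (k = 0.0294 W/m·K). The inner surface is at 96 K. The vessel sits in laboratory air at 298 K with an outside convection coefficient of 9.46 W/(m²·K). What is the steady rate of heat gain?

Q ≈ 54.7 W

Each spherical layer contributes R = (1/r_i − 1/r_o)/(4πk):
R_carbon steel shell = (1/0.25 − 1/0.267)/(4π×45.4) = 4.464×10^-4 K/W
R_polyurethane foam = (1/0.267 − 1/0.417)/(4π×0.0294) = 3.647 K/W
R_outer film = 1/(h·4πr_o²) = 1/(9.46×4π×0.417²) = 0.04838 K/W
R_total = 3.695 K/W
Q = ΔT/R_total = 202/3.695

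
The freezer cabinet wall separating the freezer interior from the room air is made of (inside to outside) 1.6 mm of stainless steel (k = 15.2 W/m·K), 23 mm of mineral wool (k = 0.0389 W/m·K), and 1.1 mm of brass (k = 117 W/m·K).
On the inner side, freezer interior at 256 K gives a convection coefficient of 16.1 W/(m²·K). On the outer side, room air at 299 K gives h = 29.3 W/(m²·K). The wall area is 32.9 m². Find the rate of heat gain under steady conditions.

Q ≈ 2060 W

Using the resistance-network approach (series):
R_inner film = 1/(h_i·A) = 1/(16.1×32.9) = 0.001888 K/W
R_stainless steel = L/(kA) = 0.0016/(15.2×32.9) = 3.199×10^-6 K/W
R_mineral wool = L/(kA) = 0.023/(0.0389×32.9) = 0.01797 K/W
R_brass = L/(kA) = 0.0011/(117×32.9) = 2.858×10^-7 K/W
R_outer film = 1/(h_o·A) = 1/(29.3×32.9) = 0.001037 K/W
R_total = 0.0209 K/W
Q = ΔT / R_total = 43 / 0.0209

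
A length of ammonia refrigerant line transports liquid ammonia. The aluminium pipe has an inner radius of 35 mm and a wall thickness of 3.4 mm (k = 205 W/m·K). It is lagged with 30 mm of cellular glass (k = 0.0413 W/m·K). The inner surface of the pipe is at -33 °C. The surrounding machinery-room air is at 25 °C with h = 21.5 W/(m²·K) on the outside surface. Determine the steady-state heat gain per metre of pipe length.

Radial resistances (cylindrical: R_cond = ln(r_o/r_i)/(2πkL), R_conv = 1/(h·2πrL)):
R_aluminium pipe wall = ln(38.4/35)/(2π×205×1) = 7.198×10^-5 K/W
R_cellular glass = ln(68.4/38.4)/(2π×0.0413×1) = 2.225 K/W
R_outer film = 1/(h_o·2πr_oL) = 1/(21.5×2π×0.0684×1) = 0.1082 K/W
R_total = 2.333 K/W
Q = ΔT/R_total = 58/2.333

q′ ≈ 24.9 W/m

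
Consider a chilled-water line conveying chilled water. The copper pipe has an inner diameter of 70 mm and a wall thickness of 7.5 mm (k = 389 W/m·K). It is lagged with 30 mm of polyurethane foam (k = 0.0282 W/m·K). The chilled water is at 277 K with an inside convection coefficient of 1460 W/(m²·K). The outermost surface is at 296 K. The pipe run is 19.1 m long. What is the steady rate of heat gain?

Q ≈ 120 W

Cylindrical conduction, so R = ln(r₂/r₁)/(2πkL) per layer, in series:
R_inner film = 1/(h_i·2πr₁L) = 1/(1460×2π×0.035×19.1) = 1.631×10^-4 K/W
R_copper pipe wall = ln(42.5/35)/(2π×389×19.1) = 4.159×10^-6 K/W
R_polyurethane foam = ln(72.5/42.5)/(2π×0.0282×19.1) = 0.1578 K/W
R_total = 0.158 K/W
Q = ΔT/R_total = 19/0.158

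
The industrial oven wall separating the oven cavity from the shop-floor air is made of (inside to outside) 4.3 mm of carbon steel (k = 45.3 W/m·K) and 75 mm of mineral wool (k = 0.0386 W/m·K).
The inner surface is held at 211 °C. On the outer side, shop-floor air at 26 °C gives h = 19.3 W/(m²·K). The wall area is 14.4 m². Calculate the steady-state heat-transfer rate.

Q ≈ 1340 W

Using the resistance-network approach (series):
R_carbon steel = L/(kA) = 0.0043/(45.3×14.4) = 6.592×10^-6 K/W
R_mineral wool = L/(kA) = 0.075/(0.0386×14.4) = 0.1349 K/W
R_outer film = 1/(h_o·A) = 1/(19.3×14.4) = 0.003598 K/W
R_total = 0.1385 K/W
Q = ΔT / R_total = 185 / 0.1385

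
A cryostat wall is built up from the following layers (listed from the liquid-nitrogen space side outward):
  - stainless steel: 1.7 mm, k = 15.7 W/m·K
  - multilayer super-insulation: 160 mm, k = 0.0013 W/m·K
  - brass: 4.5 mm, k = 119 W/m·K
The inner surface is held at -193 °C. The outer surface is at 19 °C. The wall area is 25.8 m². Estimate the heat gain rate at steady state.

Model the wall as resistances in series:
R_stainless steel = L/(kA) = 0.0017/(15.7×25.8) = 4.197×10^-6 K/W
R_multilayer super-insulation = L/(kA) = 0.16/(0.0013×25.8) = 4.77 K/W
R_brass = L/(kA) = 0.0045/(119×25.8) = 1.466×10^-6 K/W
R_total = 4.77 K/W
Q = ΔT / R_total = 212 / 4.77

Q ≈ 44.4 W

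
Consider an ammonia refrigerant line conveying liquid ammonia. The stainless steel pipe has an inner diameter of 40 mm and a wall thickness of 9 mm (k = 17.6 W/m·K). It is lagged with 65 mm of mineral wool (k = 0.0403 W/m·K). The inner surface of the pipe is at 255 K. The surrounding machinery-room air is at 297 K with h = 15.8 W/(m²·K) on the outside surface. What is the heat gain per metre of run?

q′ ≈ 8.83 W/m

Treating each annulus and film as a series resistance:
R_stainless steel pipe wall = ln(29/20)/(2π×17.6×1) = 0.00336 K/W
R_mineral wool = ln(94/29)/(2π×0.0403×1) = 4.644 K/W
R_outer film = 1/(h_o·2πr_oL) = 1/(15.8×2π×0.094×1) = 0.1072 K/W
R_total = 4.755 K/W
Q = ΔT/R_total = 42/4.755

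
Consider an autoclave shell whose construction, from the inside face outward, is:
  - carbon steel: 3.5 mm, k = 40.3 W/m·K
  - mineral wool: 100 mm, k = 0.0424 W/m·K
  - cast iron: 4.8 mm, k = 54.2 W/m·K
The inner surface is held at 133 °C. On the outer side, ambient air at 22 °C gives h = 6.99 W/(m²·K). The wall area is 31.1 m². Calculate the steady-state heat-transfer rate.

Q ≈ 1380 W

Series thermal resistances:
R_carbon steel = L/(kA) = 0.0035/(40.3×31.1) = 2.793×10^-6 K/W
R_mineral wool = L/(kA) = 0.1/(0.0424×31.1) = 0.07584 K/W
R_cast iron = L/(kA) = 0.0048/(54.2×31.1) = 2.848×10^-6 K/W
R_outer film = 1/(h_o·A) = 1/(6.99×31.1) = 0.0046 K/W
R_total = 0.08044 K/W
Q = ΔT / R_total = 111 / 0.08044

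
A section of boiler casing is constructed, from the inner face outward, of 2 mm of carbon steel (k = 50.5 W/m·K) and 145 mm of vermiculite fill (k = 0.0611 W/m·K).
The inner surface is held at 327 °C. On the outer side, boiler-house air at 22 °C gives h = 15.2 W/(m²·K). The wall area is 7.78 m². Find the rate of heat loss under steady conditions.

Using the resistance-network approach (series):
R_carbon steel = L/(kA) = 0.002/(50.5×7.78) = 5.09×10^-6 K/W
R_vermiculite fill = L/(kA) = 0.145/(0.0611×7.78) = 0.305 K/W
R_outer film = 1/(h_o·A) = 1/(15.2×7.78) = 0.008456 K/W
R_total = 0.3135 K/W
Q = ΔT / R_total = 305 / 0.3135

Q ≈ 973 W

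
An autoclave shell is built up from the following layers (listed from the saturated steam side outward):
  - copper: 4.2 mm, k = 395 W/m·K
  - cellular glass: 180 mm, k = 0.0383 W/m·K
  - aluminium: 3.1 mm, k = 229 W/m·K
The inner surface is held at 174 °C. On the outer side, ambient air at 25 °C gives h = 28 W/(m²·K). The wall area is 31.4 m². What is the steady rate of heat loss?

Thermal resistances in series:
R_copper = L/(kA) = 0.0042/(395×31.4) = 3.386×10^-7 K/W
R_cellular glass = L/(kA) = 0.18/(0.0383×31.4) = 0.1497 K/W
R_aluminium = L/(kA) = 0.0031/(229×31.4) = 4.311×10^-7 K/W
R_outer film = 1/(h_o·A) = 1/(28×31.4) = 0.001137 K/W
R_total = 0.1508 K/W
Q = ΔT / R_total = 149 / 0.1508

Q ≈ 988 W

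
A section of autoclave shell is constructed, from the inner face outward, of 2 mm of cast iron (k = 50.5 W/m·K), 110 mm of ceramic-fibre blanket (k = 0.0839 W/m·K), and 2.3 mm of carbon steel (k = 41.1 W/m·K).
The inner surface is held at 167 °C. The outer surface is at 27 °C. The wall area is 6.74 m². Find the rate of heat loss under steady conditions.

Q ≈ 720 W

Using the resistance-network approach (series):
R_cast iron = L/(kA) = 0.002/(50.5×6.74) = 5.876×10^-6 K/W
R_ceramic-fibre blanket = L/(kA) = 0.11/(0.0839×6.74) = 0.1945 K/W
R_carbon steel = L/(kA) = 0.0023/(41.1×6.74) = 8.303×10^-6 K/W
R_total = 0.1945 K/W
Q = ΔT / R_total = 140 / 0.1945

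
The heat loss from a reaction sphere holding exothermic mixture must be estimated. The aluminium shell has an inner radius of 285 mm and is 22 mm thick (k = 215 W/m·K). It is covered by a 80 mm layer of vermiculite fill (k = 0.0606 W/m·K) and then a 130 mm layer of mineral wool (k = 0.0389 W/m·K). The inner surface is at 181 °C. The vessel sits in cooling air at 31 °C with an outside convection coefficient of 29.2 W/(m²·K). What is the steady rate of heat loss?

Q ≈ 67.5 W

Each spherical layer contributes R = (1/r_i − 1/r_o)/(4πk):
R_aluminium shell = (1/0.285 − 1/0.307)/(4π×215) = 9.307×10^-5 K/W
R_vermiculite fill = (1/0.307 − 1/0.387)/(4π×0.0606) = 0.8842 K/W
R_mineral wool = (1/0.387 − 1/0.517)/(4π×0.0389) = 1.329 K/W
R_outer film = 1/(h·4πr_o²) = 1/(29.2×4π×0.517²) = 0.0102 K/W
R_total = 2.224 K/W
Q = ΔT/R_total = 150/2.224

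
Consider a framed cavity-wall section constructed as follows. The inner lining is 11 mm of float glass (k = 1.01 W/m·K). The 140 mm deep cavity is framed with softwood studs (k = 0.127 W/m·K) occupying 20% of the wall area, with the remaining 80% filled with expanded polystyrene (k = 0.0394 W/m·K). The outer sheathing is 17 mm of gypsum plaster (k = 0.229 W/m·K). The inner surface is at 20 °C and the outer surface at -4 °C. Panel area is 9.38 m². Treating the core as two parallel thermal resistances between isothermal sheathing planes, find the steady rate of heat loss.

Q ≈ 88.5 W

Sheathing layers in series; stud and cavity paths in parallel between them.
R_inner = 0.011/(1.01×9.38) = 0.001161 K/W
R_stud  = 0.14/(0.127×0.2×9.38) = 0.5876 K/W
R_cav   = 0.14/(0.0394×0.8×9.38) = 0.4735 K/W
1/R_core = 1/R_stud + 1/R_cav → R_core = 0.2622 K/W
R_outer = 0.017/(0.229×9.38) = 0.007914 K/W
R_total = 0.2713 K/W
Q = ΔT/R_total = 24/0.2713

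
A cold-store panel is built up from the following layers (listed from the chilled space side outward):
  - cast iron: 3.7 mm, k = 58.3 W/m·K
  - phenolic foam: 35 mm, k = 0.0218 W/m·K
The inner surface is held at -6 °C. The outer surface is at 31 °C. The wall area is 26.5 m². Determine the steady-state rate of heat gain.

Q ≈ 611 W

Treating each layer as a thermal resistance in series:
R_cast iron = L/(kA) = 0.0037/(58.3×26.5) = 2.395×10^-6 K/W
R_phenolic foam = L/(kA) = 0.035/(0.0218×26.5) = 0.06059 K/W
R_total = 0.06059 K/W
Q = ΔT / R_total = 37 / 0.06059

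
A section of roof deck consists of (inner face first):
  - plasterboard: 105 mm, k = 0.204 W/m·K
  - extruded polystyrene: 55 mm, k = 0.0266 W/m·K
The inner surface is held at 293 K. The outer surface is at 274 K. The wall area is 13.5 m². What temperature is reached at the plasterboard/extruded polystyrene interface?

T ≈ 289 K

Treating each layer as a thermal resistance in series:
R_plasterboard = L/(kA) = 0.105/(0.204×13.5) = 0.03813 K/W
R_extruded polystyrene = L/(kA) = 0.055/(0.0266×13.5) = 0.1532 K/W
R_total = 0.1913 K/W;  Q = ΔT/R_total = 19/0.1913 = 99.33 W
T_interface = T_inner − Q·ΣR(inner→interface) = 293 − 99.3×0.03813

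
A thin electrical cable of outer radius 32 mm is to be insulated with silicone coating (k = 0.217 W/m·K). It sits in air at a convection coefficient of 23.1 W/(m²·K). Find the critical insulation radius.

r_cr ≈ 9.39 mm

For a cylinder r_cr = k/h = 0.217/23.1
r_cr = 9.39 mm; since the bare radius (32 mm) is above r_cr, any added insulation will reduce heat loss.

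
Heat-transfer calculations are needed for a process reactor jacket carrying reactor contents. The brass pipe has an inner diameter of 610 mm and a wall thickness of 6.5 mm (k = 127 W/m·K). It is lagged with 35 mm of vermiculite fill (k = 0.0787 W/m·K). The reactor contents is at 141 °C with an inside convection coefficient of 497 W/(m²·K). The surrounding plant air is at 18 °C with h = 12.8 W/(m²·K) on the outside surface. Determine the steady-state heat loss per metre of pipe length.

Per-layer cylindrical resistances, series-summed:
R_inner film = 1/(h_i·2πr₁L) = 1/(497×2π×0.305×1) = 0.00105 K/W
R_brass pipe wall = ln(311.5/305)/(2π×127×1) = 2.643×10^-5 K/W
R_vermiculite fill = ln(346.5/311.5)/(2π×0.0787×1) = 0.2153 K/W
R_outer film = 1/(h_o·2πr_oL) = 1/(12.8×2π×0.3465×1) = 0.03588 K/W
R_total = 0.2523 K/W
Q = ΔT/R_total = 123/0.2523

q′ ≈ 488 W/m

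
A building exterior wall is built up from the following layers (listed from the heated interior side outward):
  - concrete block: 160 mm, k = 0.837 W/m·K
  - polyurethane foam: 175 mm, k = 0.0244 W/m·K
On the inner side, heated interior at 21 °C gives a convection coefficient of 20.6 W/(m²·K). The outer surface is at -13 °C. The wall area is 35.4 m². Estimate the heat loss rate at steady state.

Using the resistance-network approach (series):
R_inner film = 1/(h_i·A) = 1/(20.6×35.4) = 0.001371 K/W
R_concrete block = L/(kA) = 0.16/(0.837×35.4) = 0.0054 K/W
R_polyurethane foam = L/(kA) = 0.175/(0.0244×35.4) = 0.2026 K/W
R_total = 0.2094 K/W
Q = ΔT / R_total = 34 / 0.2094

Q ≈ 162 W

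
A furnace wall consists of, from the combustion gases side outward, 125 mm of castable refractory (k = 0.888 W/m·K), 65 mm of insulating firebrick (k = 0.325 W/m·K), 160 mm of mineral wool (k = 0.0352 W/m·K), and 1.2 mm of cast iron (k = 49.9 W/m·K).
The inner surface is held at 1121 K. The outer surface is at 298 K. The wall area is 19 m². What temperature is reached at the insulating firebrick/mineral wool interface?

Thermal resistances in series:
R_castable refractory = L/(kA) = 0.125/(0.888×19) = 0.007409 K/W
R_insulating firebrick = L/(kA) = 0.065/(0.325×19) = 0.01053 K/W
R_mineral wool = L/(kA) = 0.16/(0.0352×19) = 0.2392 K/W
R_cast iron = L/(kA) = 0.0012/(49.9×19) = 1.266×10^-6 K/W
R_total = 0.2572 K/W;  Q = ΔT/R_total = 823/0.2572 = 3200 W
T_interface = T_inner − Q·ΣR(inner→interface) = 1121 − 3200×0.01794

T ≈ 1060 K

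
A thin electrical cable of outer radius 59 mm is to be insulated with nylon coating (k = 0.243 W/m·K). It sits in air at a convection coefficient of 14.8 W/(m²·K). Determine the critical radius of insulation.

For a cylinder r_cr = k/h = 0.243/14.8
r_cr = 16.4 mm; since the bare radius (59 mm) is above r_cr, any added insulation will reduce heat loss.

r_cr ≈ 16.4 mm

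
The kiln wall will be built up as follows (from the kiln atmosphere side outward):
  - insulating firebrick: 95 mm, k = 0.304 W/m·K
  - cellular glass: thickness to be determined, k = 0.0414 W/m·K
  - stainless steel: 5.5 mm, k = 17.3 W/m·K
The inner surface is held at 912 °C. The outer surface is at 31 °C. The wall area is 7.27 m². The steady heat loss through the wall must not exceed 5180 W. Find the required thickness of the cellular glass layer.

Thermal resistances in series:
R_insulating firebrick = L/(kA) = 0.095/(0.304×7.27) = 0.04298 K/W
R_stainless steel = L/(kA) = 0.0055/(17.3×7.27) = 4.373×10^-5 K/W
Sum of the known resistances R_other = 0.04303 K/W
Required total resistance R_tot = ΔT/Q_allow = 881/5180 = 0.1701 K/W
R_cellular glass = R_tot − R_other = 0.127 K/W
L = R·k·A = 0.127×0.0414×7.27

L ≈ 38.2 mm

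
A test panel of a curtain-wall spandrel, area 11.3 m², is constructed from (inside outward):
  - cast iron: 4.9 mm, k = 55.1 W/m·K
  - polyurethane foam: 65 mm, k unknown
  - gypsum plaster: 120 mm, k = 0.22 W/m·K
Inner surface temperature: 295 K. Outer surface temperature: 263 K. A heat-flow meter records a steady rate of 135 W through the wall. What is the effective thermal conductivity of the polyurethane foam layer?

Model the wall as resistances in series:
R_cast iron = L/(kA) = 0.0049/(55.1×11.3) = 7.87×10^-6 K/W
R_gypsum plaster = L/(kA) = 0.12/(0.22×11.3) = 0.04827 K/W
Sum of known resistances R_other = 0.04828 K/W
Total R = ΔT/Q = 32/135 = 0.237 K/W
R_polyurethane foam = R_total − R_other = 0.1888 K/W
k = L/(R·A) = 0.065/(0.1888×11.3)

k ≈ 0.0305 W/(m·K)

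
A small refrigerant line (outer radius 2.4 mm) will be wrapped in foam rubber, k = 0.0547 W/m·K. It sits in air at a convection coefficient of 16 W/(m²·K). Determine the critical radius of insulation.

For a cylinder r_cr = k/h = 0.0547/16
r_cr = 3.42 mm; since the bare radius (2.4 mm) is below r_cr, adding a thin layer of insulation will *increase* heat loss.

r_cr ≈ 3.42 mm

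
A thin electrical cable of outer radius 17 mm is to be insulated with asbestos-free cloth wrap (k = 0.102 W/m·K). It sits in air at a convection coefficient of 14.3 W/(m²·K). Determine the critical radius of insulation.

r_cr ≈ 7.13 mm

For a cylinder r_cr = k/h = 0.102/14.3
r_cr = 7.13 mm; since the bare radius (17 mm) is above r_cr, any added insulation will reduce heat loss.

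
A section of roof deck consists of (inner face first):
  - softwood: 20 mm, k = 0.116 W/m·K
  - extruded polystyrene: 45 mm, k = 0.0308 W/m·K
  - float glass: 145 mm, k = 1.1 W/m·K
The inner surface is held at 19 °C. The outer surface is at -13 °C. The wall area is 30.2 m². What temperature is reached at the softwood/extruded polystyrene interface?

T ≈ 15.9 °C

Model the wall as resistances in series:
R_softwood = L/(kA) = 0.02/(0.116×30.2) = 0.005709 K/W
R_extruded polystyrene = L/(kA) = 0.045/(0.0308×30.2) = 0.04838 K/W
R_float glass = L/(kA) = 0.145/(1.1×30.2) = 0.004365 K/W
R_total = 0.05845 K/W;  Q = ΔT/R_total = 32/0.05845 = 547.5 W
T_interface = T_inner − Q·ΣR(inner→interface) = 19 − 547×0.005709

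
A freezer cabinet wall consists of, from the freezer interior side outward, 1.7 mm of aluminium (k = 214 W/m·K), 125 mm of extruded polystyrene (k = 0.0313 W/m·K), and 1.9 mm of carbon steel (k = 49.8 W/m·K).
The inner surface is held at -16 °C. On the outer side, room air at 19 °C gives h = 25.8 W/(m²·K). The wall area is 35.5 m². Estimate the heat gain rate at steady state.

Using the resistance-network approach (series):
R_aluminium = L/(kA) = 0.0017/(214×35.5) = 2.238×10^-7 K/W
R_extruded polystyrene = L/(kA) = 0.125/(0.0313×35.5) = 0.1125 K/W
R_carbon steel = L/(kA) = 0.0019/(49.8×35.5) = 1.075×10^-6 K/W
R_outer film = 1/(h_o·A) = 1/(25.8×35.5) = 0.001092 K/W
R_total = 0.1136 K/W
Q = ΔT / R_total = 35 / 0.1136

Q ≈ 308 W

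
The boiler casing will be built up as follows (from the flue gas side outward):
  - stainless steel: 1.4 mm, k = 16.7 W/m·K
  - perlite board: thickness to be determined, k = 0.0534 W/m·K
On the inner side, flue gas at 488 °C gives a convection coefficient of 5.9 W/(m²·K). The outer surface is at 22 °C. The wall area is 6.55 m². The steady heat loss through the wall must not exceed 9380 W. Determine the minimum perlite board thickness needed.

Using the resistance-network approach (series):
R_inner film = 1/(h_i·A) = 1/(5.9×6.55) = 0.02588 K/W
R_stainless steel = L/(kA) = 0.0014/(16.7×6.55) = 1.28×10^-5 K/W
Sum of the known resistances R_other = 0.02589 K/W
Required total resistance R_tot = ΔT/Q_allow = 466/9380 = 0.04968 K/W
R_perlite board = R_tot − R_other = 0.02379 K/W
L = R·k·A = 0.02379×0.0534×6.55

L ≈ 8.32 mm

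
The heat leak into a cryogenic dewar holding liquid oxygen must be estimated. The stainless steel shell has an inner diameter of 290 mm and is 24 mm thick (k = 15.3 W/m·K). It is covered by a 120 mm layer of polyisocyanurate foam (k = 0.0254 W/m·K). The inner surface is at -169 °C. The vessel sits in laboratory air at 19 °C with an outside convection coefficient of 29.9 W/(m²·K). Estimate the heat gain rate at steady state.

Spherical conduction: R = (1/r_in − 1/r_out)/(4πk) per layer; series-sum.
R_stainless steel shell = (1/0.145 − 1/0.169)/(4π×15.3) = 0.005094 K/W
R_polyisocyanurate foam = (1/0.169 − 1/0.289)/(4π×0.0254) = 7.698 K/W
R_outer film = 1/(h·4πr_o²) = 1/(29.9×4π×0.289²) = 0.03187 K/W
R_total = 7.735 K/W
Q = ΔT/R_total = 188/7.735

Q ≈ 24.3 W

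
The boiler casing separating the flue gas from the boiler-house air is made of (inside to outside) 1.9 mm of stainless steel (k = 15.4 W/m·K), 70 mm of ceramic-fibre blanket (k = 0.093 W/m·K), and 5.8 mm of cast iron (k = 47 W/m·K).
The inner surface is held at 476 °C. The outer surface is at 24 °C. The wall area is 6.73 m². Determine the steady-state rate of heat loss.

Thermal resistances in series:
R_stainless steel = L/(kA) = 0.0019/(15.4×6.73) = 1.833×10^-5 K/W
R_ceramic-fibre blanket = L/(kA) = 0.07/(0.093×6.73) = 0.1118 K/W
R_cast iron = L/(kA) = 0.0058/(47×6.73) = 1.834×10^-5 K/W
R_total = 0.1119 K/W
Q = ΔT / R_total = 452 / 0.1119

Q ≈ 4040 W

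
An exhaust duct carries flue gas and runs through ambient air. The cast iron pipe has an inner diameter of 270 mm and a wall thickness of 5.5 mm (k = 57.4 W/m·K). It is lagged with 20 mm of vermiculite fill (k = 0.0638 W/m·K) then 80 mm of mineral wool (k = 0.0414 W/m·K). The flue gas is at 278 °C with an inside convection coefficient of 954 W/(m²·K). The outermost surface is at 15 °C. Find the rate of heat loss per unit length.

q′ ≈ 139 W/m

Treating each annulus and film as a series resistance:
R_inner film = 1/(h_i·2πr₁L) = 1/(954×2π×0.135×1) = 0.001236 K/W
R_cast iron pipe wall = ln(140.5/135)/(2π×57.4×1) = 1.107×10^-4 K/W
R_vermiculite fill = ln(160.5/140.5)/(2π×0.0638×1) = 0.332 K/W
R_mineral wool = ln(240.5/160.5)/(2π×0.0414×1) = 1.555 K/W
R_total = 1.888 K/W
Q = ΔT/R_total = 263/1.888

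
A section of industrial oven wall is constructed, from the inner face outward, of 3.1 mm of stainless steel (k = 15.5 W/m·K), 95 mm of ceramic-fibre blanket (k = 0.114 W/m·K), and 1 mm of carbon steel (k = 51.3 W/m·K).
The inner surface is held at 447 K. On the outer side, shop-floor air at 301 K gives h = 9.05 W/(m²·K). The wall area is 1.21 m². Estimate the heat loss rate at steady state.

Q ≈ 187 W

Series thermal resistances:
R_stainless steel = L/(kA) = 0.0031/(15.5×1.21) = 1.653×10^-4 K/W
R_ceramic-fibre blanket = L/(kA) = 0.095/(0.114×1.21) = 0.6887 K/W
R_carbon steel = L/(kA) = 0.001/(51.3×1.21) = 1.611×10^-5 K/W
R_outer film = 1/(h_o·A) = 1/(9.05×1.21) = 0.09132 K/W
R_total = 0.7802 K/W
Q = ΔT / R_total = 146 / 0.7802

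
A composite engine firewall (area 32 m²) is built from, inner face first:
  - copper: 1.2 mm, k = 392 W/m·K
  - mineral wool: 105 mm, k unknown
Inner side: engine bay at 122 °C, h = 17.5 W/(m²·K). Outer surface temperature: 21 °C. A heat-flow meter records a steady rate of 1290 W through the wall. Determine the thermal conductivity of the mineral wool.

Using the resistance-network approach (series):
R_inner film = 1/(h_i·A) = 1/(17.5×32) = 0.001786 K/W
R_copper = L/(kA) = 0.0012/(392×32) = 9.566×10^-8 K/W
Sum of known resistances R_other = 0.001786 K/W
Total R = ΔT/Q = 101/1290 = 0.07829 K/W
R_mineral wool = R_total − R_other = 0.07651 K/W
k = L/(R·A) = 0.105/(0.07651×32)

k ≈ 0.0429 W/(m·K)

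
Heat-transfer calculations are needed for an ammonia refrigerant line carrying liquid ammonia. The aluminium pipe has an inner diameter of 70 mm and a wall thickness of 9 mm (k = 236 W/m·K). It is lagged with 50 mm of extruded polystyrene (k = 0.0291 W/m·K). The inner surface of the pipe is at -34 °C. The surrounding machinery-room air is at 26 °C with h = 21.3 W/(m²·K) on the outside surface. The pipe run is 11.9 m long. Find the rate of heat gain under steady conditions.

Per-layer cylindrical resistances, series-summed:
R_aluminium pipe wall = ln(44/35)/(2π×236×11.9) = 1.297×10^-5 K/W
R_extruded polystyrene = ln(94/44)/(2π×0.0291×11.9) = 0.3489 K/W
R_outer film = 1/(h_o·2πr_oL) = 1/(21.3×2π×0.094×11.9) = 0.00668 K/W
R_total = 0.3556 K/W
Q = ΔT/R_total = 60/0.3556

Q ≈ 169 W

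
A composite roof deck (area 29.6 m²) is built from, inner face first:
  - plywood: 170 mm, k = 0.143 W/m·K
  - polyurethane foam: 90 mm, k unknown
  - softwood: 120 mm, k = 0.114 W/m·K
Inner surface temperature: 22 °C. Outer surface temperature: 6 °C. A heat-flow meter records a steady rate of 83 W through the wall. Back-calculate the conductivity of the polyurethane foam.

k ≈ 0.026 W/(m·K)

Treating each layer as a thermal resistance in series:
R_plywood = L/(kA) = 0.17/(0.143×29.6) = 0.04016 K/W
R_softwood = L/(kA) = 0.12/(0.114×29.6) = 0.03556 K/W
Sum of known resistances R_other = 0.07572 K/W
Total R = ΔT/Q = 16/83 = 0.1928 K/W
R_polyurethane foam = R_total − R_other = 0.117 K/W
k = L/(R·A) = 0.09/(0.117×29.6)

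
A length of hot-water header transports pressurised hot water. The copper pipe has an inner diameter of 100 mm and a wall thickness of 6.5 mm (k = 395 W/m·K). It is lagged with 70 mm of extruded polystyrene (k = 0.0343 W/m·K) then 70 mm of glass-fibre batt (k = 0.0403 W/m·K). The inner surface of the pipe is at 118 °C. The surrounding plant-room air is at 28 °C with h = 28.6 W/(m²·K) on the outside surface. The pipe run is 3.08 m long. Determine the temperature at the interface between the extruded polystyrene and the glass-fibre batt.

T ≈ 56.9 °C

Treating each annulus and film as a series resistance:
R_copper pipe wall = ln(56.5/50)/(2π×395×3.08) = 1.599×10^-5 K/W
R_extruded polystyrene = ln(126.5/56.5)/(2π×0.0343×3.08) = 1.214 K/W
R_glass-fibre batt = ln(196.5/126.5)/(2π×0.0403×3.08) = 0.5647 K/W
R_outer film = 1/(h_o·2πr_oL) = 1/(28.6×2π×0.1965×3.08) = 0.009195 K/W
R_total = 1.788 K/W
Q = ΔT/R_total = 90/1.788
Q = 50.3 W
T_interface = T_inner − Q·ΣR(inner→interface) = 118 − 50.3×1.214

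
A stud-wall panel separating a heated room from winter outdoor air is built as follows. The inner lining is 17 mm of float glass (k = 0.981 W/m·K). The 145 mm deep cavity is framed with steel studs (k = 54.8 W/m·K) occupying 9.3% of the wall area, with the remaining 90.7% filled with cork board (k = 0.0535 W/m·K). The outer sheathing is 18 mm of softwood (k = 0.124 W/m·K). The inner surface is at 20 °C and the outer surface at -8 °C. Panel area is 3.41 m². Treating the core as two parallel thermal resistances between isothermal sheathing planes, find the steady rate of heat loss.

Sheathing layers in series; stud and cavity paths in parallel between them.
R_inner = 0.017/(0.981×3.41) = 0.005082 K/W
R_stud  = 0.145/(54.8×0.093×3.41) = 0.008344 K/W
R_cav   = 0.145/(0.0535×0.907×3.41) = 0.8763 K/W
1/R_core = 1/R_stud + 1/R_cav → R_core = 0.008265 K/W
R_outer = 0.018/(0.124×3.41) = 0.04257 K/W
R_total = 0.05592 K/W
Q = ΔT/R_total = 28/0.05592

Q ≈ 501 W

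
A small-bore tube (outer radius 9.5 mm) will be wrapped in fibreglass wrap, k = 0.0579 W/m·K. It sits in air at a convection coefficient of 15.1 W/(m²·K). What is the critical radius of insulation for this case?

r_cr ≈ 3.83 mm

For a cylinder r_cr = k/h = 0.0579/15.1
r_cr = 3.83 mm; since the bare radius (9.5 mm) is above r_cr, any added insulation will reduce heat loss.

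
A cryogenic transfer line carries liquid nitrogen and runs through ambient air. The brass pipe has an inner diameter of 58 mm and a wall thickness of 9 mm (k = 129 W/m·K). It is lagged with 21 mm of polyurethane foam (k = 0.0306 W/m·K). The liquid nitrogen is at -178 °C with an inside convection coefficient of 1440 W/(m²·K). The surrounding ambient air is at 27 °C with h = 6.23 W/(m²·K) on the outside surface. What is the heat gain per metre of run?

Per-layer cylindrical resistances, series-summed:
R_inner film = 1/(h_i·2πr₁L) = 1/(1440×2π×0.029×1) = 0.003811 K/W
R_brass pipe wall = ln(38/29)/(2π×129×1) = 3.335×10^-4 K/W
R_polyurethane foam = ln(59/38)/(2π×0.0306×1) = 2.288 K/W
R_outer film = 1/(h_o·2πr_oL) = 1/(6.23×2π×0.059×1) = 0.433 K/W
R_total = 2.725 K/W
Q = ΔT/R_total = 205/2.725

q′ ≈ 75.2 W/m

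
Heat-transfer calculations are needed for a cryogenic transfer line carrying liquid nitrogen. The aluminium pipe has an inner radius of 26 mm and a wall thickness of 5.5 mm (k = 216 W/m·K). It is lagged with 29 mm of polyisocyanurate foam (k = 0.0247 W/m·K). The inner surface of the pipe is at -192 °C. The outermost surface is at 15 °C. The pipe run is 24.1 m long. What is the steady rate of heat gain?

Q ≈ 1190 W

Cylindrical conduction, so R = ln(r₂/r₁)/(2πkL) per layer, in series:
R_aluminium pipe wall = ln(31.5/26)/(2π×216×24.1) = 5.867×10^-6 K/W
R_polyisocyanurate foam = ln(60.5/31.5)/(2π×0.0247×24.1) = 0.1745 K/W
R_total = 0.1745 K/W
Q = ΔT/R_total = 207/0.1745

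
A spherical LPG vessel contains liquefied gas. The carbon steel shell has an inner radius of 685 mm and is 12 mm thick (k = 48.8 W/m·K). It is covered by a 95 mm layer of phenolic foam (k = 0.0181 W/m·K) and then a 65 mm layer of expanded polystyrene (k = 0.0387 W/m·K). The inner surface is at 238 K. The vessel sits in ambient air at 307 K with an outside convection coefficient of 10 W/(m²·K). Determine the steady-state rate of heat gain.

Q ≈ 71.5 W

Each spherical layer contributes R = (1/r_i − 1/r_o)/(4πk):
R_carbon steel shell = (1/0.685 − 1/0.697)/(4π×48.8) = 4.099×10^-5 K/W
R_phenolic foam = (1/0.697 − 1/0.792)/(4π×0.0181) = 0.7566 K/W
R_expanded polystyrene = (1/0.792 − 1/0.857)/(4π×0.0387) = 0.1969 K/W
R_outer film = 1/(h·4πr_o²) = 1/(10×4π×0.857²) = 0.01083 K/W
R_total = 0.9644 K/W
Q = ΔT/R_total = 69/0.9644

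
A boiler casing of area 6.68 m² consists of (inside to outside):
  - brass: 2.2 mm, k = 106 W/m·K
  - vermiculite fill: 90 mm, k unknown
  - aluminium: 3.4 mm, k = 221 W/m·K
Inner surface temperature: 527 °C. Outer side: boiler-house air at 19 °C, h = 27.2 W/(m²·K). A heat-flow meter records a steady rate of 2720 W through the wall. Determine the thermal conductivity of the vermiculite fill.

Model the wall as resistances in series:
R_brass = L/(kA) = 0.0022/(106×6.68) = 3.107×10^-6 K/W
R_aluminium = L/(kA) = 0.0034/(221×6.68) = 2.303×10^-6 K/W
R_outer film = 1/(h_o·A) = 1/(27.2×6.68) = 0.005504 K/W
Sum of known resistances R_other = 0.005509 K/W
Total R = ΔT/Q = 508/2720 = 0.1868 K/W
R_vermiculite fill = R_total − R_other = 0.1813 K/W
k = L/(R·A) = 0.09/(0.1813×6.68)

k ≈ 0.0743 W/(m·K)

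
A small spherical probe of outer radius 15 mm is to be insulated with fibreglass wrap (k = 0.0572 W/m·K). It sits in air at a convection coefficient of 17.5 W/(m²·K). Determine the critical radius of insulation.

For a sphere r_cr = 2k/h = 2×0.0572/17.5
r_cr = 6.54 mm; since the bare radius (15 mm) is above r_cr, any added insulation will reduce heat loss.

r_cr ≈ 6.54 mm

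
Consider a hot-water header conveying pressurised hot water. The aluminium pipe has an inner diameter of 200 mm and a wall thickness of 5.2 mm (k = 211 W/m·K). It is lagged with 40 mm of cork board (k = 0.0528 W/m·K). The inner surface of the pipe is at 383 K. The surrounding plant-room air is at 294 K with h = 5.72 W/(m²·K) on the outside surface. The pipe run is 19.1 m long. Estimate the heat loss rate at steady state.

Per-layer cylindrical resistances, series-summed:
R_aluminium pipe wall = ln(105.2/100)/(2π×211×19.1) = 2.002×10^-6 K/W
R_cork board = ln(145.2/105.2)/(2π×0.0528×19.1) = 0.05086 K/W
R_outer film = 1/(h_o·2πr_oL) = 1/(5.72×2π×0.1452×19.1) = 0.01003 K/W
R_total = 0.06089 K/W
Q = ΔT/R_total = 89/0.06089

Q ≈ 1460 W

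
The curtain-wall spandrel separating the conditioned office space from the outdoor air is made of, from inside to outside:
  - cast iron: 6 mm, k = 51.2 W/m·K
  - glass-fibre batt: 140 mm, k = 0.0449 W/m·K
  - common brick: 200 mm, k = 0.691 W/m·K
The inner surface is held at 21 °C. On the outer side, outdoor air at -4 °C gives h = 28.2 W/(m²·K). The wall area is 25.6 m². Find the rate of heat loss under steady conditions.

Q ≈ 186 W

Using the resistance-network approach (series):
R_cast iron = L/(kA) = 0.006/(51.2×25.6) = 4.578×10^-6 K/W
R_glass-fibre batt = L/(kA) = 0.14/(0.0449×25.6) = 0.1218 K/W
R_common brick = L/(kA) = 0.2/(0.691×25.6) = 0.01131 K/W
R_outer film = 1/(h_o·A) = 1/(28.2×25.6) = 0.001385 K/W
R_total = 0.1345 K/W
Q = ΔT / R_total = 25 / 0.1345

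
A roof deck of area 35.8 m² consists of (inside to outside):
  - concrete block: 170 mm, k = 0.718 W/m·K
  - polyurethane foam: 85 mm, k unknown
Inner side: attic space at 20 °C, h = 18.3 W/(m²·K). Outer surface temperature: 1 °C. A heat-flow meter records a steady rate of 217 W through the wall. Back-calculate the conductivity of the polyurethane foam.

k ≈ 0.0299 W/(m·K)

Using the resistance-network approach (series):
R_inner film = 1/(h_i·A) = 1/(18.3×35.8) = 0.001526 K/W
R_concrete block = L/(kA) = 0.17/(0.718×35.8) = 0.006614 K/W
Sum of known resistances R_other = 0.00814 K/W
Total R = ΔT/Q = 19/217 = 0.08756 K/W
R_polyurethane foam = R_total − R_other = 0.07942 K/W
k = L/(R·A) = 0.085/(0.07942×35.8)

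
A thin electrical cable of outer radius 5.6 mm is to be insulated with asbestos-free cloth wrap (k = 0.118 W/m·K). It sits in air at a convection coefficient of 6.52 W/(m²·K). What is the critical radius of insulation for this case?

r_cr ≈ 18.1 mm

For a cylinder r_cr = k/h = 0.118/6.52
r_cr = 18.1 mm; since the bare radius (5.6 mm) is below r_cr, adding a thin layer of insulation will *increase* heat loss.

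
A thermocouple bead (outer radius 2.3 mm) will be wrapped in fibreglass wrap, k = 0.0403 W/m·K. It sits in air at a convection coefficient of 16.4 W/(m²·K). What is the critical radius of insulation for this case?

r_cr ≈ 4.91 mm

For a sphere r_cr = 2k/h = 2×0.0403/16.4
r_cr = 4.91 mm; since the bare radius (2.3 mm) is below r_cr, adding a thin layer of insulation will *increase* heat loss.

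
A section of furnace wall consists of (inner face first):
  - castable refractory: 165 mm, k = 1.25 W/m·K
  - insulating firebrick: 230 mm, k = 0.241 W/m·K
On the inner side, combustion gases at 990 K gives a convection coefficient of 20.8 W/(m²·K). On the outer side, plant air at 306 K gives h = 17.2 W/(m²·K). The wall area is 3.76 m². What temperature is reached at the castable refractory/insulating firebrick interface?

Model the wall as resistances in series:
R_inner film = 1/(h_i·A) = 1/(20.8×3.76) = 0.01279 K/W
R_castable refractory = L/(kA) = 0.165/(1.25×3.76) = 0.03511 K/W
R_insulating firebrick = L/(kA) = 0.23/(0.241×3.76) = 0.2538 K/W
R_outer film = 1/(h_o·A) = 1/(17.2×3.76) = 0.01546 K/W
R_total = 0.3172 K/W;  Q = ΔT/R_total = 684/0.3172 = 2157 W
T_interface = T_inner − Q·ΣR(inner→interface) = 990 − 2160×0.04789

T ≈ 887 K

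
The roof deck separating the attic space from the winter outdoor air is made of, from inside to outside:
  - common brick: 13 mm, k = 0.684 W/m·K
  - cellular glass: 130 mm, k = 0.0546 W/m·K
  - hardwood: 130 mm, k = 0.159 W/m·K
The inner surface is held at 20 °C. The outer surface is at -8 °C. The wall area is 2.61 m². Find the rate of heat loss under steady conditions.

Q ≈ 22.7 W

Series thermal resistances:
R_common brick = L/(kA) = 0.013/(0.684×2.61) = 0.007282 K/W
R_cellular glass = L/(kA) = 0.13/(0.0546×2.61) = 0.9122 K/W
R_hardwood = L/(kA) = 0.13/(0.159×2.61) = 0.3133 K/W
R_total = 1.233 K/W
Q = ΔT / R_total = 28 / 1.233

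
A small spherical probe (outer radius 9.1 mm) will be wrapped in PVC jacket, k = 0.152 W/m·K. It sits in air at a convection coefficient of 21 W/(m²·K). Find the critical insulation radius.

For a sphere r_cr = 2k/h = 2×0.152/21
r_cr = 14.5 mm; since the bare radius (9.1 mm) is below r_cr, adding a thin layer of insulation will *increase* heat loss.

r_cr ≈ 14.5 mm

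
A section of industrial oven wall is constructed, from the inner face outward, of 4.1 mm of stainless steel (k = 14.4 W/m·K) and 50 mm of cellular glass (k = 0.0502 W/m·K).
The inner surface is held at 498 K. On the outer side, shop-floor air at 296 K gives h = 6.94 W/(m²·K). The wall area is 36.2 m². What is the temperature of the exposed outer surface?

T ≈ 322 K

Series thermal resistances:
R_stainless steel = L/(kA) = 0.0041/(14.4×36.2) = 7.865×10^-6 K/W
R_cellular glass = L/(kA) = 0.05/(0.0502×36.2) = 0.02751 K/W
R_outer film = 1/(h_o·A) = 1/(6.94×36.2) = 0.00398 K/W
R_total = 0.0315 K/W;  Q = ΔT/R_total = 202/0.0315 = 6412 W
T_interface = T_inner − Q·ΣR(inner→interface) = 498 − 6410×0.02752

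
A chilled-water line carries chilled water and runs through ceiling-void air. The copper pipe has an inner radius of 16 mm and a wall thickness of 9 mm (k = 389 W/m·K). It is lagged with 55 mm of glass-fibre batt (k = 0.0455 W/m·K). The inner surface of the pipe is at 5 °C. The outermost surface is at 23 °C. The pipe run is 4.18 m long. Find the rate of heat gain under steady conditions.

Q ≈ 18.5 W

Cylindrical conduction, so R = ln(r₂/r₁)/(2πkL) per layer, in series:
R_copper pipe wall = ln(25/16)/(2π×389×4.18) = 4.368×10^-5 K/W
R_glass-fibre batt = ln(80/25)/(2π×0.0455×4.18) = 0.9733 K/W
R_total = 0.9734 K/W
Q = ΔT/R_total = 18/0.9734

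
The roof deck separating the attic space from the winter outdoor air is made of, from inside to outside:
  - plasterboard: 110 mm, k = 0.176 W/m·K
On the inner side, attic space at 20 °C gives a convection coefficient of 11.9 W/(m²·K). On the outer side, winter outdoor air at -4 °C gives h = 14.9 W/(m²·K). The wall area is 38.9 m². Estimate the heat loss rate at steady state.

Q ≈ 1200 W

Model the wall as resistances in series:
R_inner film = 1/(h_i·A) = 1/(11.9×38.9) = 0.00216 K/W
R_plasterboard = L/(kA) = 0.11/(0.176×38.9) = 0.01607 K/W
R_outer film = 1/(h_o·A) = 1/(14.9×38.9) = 0.001725 K/W
R_total = 0.01995 K/W
Q = ΔT / R_total = 24 / 0.01995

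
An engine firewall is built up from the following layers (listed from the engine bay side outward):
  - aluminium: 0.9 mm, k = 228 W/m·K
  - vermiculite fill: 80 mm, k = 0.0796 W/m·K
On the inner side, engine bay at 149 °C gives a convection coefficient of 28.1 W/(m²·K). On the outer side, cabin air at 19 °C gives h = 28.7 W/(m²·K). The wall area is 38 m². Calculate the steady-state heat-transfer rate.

Model the wall as resistances in series:
R_inner film = 1/(h_i·A) = 1/(28.1×38) = 9.365×10^-4 K/W
R_aluminium = L/(kA) = 0.0009/(228×38) = 1.039×10^-7 K/W
R_vermiculite fill = L/(kA) = 0.08/(0.0796×38) = 0.02645 K/W
R_outer film = 1/(h_o·A) = 1/(28.7×38) = 9.169×10^-4 K/W
R_total = 0.0283 K/W
Q = ΔT / R_total = 130 / 0.0283

Q ≈ 4590 W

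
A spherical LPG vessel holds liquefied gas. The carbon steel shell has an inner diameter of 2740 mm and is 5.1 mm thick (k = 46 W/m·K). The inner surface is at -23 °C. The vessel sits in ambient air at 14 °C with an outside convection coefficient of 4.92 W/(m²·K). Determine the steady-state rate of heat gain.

Spherical conduction: R = (1/r_in − 1/r_out)/(4πk) per layer; series-sum.
R_carbon steel shell = (1/1.37 − 1/1.3751)/(4π×46) = 4.683×10^-6 K/W
R_outer film = 1/(h·4πr_o²) = 1/(4.92×4π×1.3751²) = 0.008554 K/W
R_total = 0.008558 K/W
Q = ΔT/R_total = 37/0.008558

Q ≈ 4320 W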